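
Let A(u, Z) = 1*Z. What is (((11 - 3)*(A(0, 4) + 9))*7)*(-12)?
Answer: -8736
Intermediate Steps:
A(u, Z) = Z
(((11 - 3)*(A(0, 4) + 9))*7)*(-12) = (((11 - 3)*(4 + 9))*7)*(-12) = ((8*13)*7)*(-12) = (104*7)*(-12) = 728*(-12) = -8736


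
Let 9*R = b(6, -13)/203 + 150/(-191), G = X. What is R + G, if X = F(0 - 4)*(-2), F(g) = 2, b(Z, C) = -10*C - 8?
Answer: -1402976/348957 ≈ -4.0205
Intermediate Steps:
b(Z, C) = -8 - 10*C
X = -4 (X = 2*(-2) = -4)
G = -4
R = -7148/348957 (R = ((-8 - 10*(-13))/203 + 150/(-191))/9 = ((-8 + 130)*(1/203) + 150*(-1/191))/9 = (122*(1/203) - 150/191)/9 = (122/203 - 150/191)/9 = (⅑)*(-7148/38773) = -7148/348957 ≈ -0.020484)
R + G = -7148/348957 - 4 = -1402976/348957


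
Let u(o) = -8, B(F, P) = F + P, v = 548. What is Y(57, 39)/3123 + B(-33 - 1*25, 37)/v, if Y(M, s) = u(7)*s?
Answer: -78853/570468 ≈ -0.13823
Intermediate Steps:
Y(M, s) = -8*s
Y(57, 39)/3123 + B(-33 - 1*25, 37)/v = -8*39/3123 + ((-33 - 1*25) + 37)/548 = -312*1/3123 + ((-33 - 25) + 37)*(1/548) = -104/1041 + (-58 + 37)*(1/548) = -104/1041 - 21*1/548 = -104/1041 - 21/548 = -78853/570468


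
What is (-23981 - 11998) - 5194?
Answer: -41173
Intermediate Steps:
(-23981 - 11998) - 5194 = -35979 - 5194 = -41173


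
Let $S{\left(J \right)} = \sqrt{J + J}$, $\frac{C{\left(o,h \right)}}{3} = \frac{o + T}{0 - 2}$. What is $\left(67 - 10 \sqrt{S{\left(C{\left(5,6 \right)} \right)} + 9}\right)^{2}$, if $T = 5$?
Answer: $\left(67 - 10 \sqrt{9 + i \sqrt{30}}\right)^{2} \approx 1201.0 - 626.46 i$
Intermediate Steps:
$C{\left(o,h \right)} = - \frac{15}{2} - \frac{3 o}{2}$ ($C{\left(o,h \right)} = 3 \frac{o + 5}{0 - 2} = 3 \frac{5 + o}{-2} = 3 \left(5 + o\right) \left(- \frac{1}{2}\right) = 3 \left(- \frac{5}{2} - \frac{o}{2}\right) = - \frac{15}{2} - \frac{3 o}{2}$)
$S{\left(J \right)} = \sqrt{2} \sqrt{J}$ ($S{\left(J \right)} = \sqrt{2 J} = \sqrt{2} \sqrt{J}$)
$\left(67 - 10 \sqrt{S{\left(C{\left(5,6 \right)} \right)} + 9}\right)^{2} = \left(67 - 10 \sqrt{\sqrt{2} \sqrt{- \frac{15}{2} - \frac{15}{2}} + 9}\right)^{2} = \left(67 - 10 \sqrt{\sqrt{2} \sqrt{-15} + 9}\right)^{2} = \left(67 - 10 \sqrt{\sqrt{2} i \sqrt{15} + 9}\right)^{2} = \left(67 - 10 \sqrt{i \sqrt{30} + 9}\right)^{2} = \left(67 - 10 \sqrt{9 + i \sqrt{30}}\right)^{2}$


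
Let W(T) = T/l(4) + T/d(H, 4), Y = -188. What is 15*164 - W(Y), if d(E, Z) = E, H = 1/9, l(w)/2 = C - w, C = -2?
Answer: 12409/3 ≈ 4136.3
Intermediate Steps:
l(w) = -4 - 2*w (l(w) = 2*(-2 - w) = -4 - 2*w)
H = ⅑ ≈ 0.11111
W(T) = 107*T/12 (W(T) = T/(-4 - 2*4) + T/(⅑) = T/(-4 - 8) + T*9 = T/(-12) + 9*T = T*(-1/12) + 9*T = -T/12 + 9*T = 107*T/12)
15*164 - W(Y) = 15*164 - 107*(-188)/12 = 2460 - 1*(-5029/3) = 2460 + 5029/3 = 12409/3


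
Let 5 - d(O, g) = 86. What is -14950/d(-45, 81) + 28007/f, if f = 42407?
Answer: 636253217/3434967 ≈ 185.23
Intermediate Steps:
d(O, g) = -81 (d(O, g) = 5 - 1*86 = 5 - 86 = -81)
-14950/d(-45, 81) + 28007/f = -14950/(-81) + 28007/42407 = -14950*(-1/81) + 28007*(1/42407) = 14950/81 + 28007/42407 = 636253217/3434967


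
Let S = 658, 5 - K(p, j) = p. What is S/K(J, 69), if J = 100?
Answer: -658/95 ≈ -6.9263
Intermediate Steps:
K(p, j) = 5 - p
S/K(J, 69) = 658/(5 - 1*100) = 658/(5 - 100) = 658/(-95) = 658*(-1/95) = -658/95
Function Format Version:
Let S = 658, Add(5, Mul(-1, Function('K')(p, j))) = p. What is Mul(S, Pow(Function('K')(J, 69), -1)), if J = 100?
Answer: Rational(-658, 95) ≈ -6.9263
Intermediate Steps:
Function('K')(p, j) = Add(5, Mul(-1, p))
Mul(S, Pow(Function('K')(J, 69), -1)) = Mul(658, Pow(Add(5, Mul(-1, 100)), -1)) = Mul(658, Pow(Add(5, -100), -1)) = Mul(658, Pow(-95, -1)) = Mul(658, Rational(-1, 95)) = Rational(-658, 95)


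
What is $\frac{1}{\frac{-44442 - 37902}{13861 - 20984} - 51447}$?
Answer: $- \frac{7123}{366374637} \approx -1.9442 \cdot 10^{-5}$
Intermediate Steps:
$\frac{1}{\frac{-44442 - 37902}{13861 - 20984} - 51447} = \frac{1}{- \frac{82344}{-7123} - 51447} = \frac{1}{\left(-82344\right) \left(- \frac{1}{7123}\right) - 51447} = \frac{1}{\frac{82344}{7123} - 51447} = \frac{1}{- \frac{366374637}{7123}} = - \frac{7123}{366374637}$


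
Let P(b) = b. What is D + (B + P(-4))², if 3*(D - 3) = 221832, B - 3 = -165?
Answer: 101503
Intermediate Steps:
B = -162 (B = 3 - 165 = -162)
D = 73947 (D = 3 + (⅓)*221832 = 3 + 73944 = 73947)
D + (B + P(-4))² = 73947 + (-162 - 4)² = 73947 + (-166)² = 73947 + 27556 = 101503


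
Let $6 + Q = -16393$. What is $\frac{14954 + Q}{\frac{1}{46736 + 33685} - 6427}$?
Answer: $\frac{116208345}{516865766} \approx 0.22483$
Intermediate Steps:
$Q = -16399$ ($Q = -6 - 16393 = -16399$)
$\frac{14954 + Q}{\frac{1}{46736 + 33685} - 6427} = \frac{14954 - 16399}{\frac{1}{46736 + 33685} - 6427} = - \frac{1445}{\frac{1}{80421} - 6427} = - \frac{1445}{- \frac{516865766}{80421}} = \left(-1445\right) \left(- \frac{80421}{516865766}\right) = \frac{116208345}{516865766}$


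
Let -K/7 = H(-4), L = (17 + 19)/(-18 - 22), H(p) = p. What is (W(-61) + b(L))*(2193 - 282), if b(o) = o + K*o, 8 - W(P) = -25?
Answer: 131859/10 ≈ 13186.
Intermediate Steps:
L = -9/10 (L = 36/(-40) = 36*(-1/40) = -9/10 ≈ -0.90000)
K = 28 (K = -7*(-4) = 28)
W(P) = 33 (W(P) = 8 - 1*(-25) = 8 + 25 = 33)
b(o) = 29*o (b(o) = o + 28*o = 29*o)
(W(-61) + b(L))*(2193 - 282) = (33 + 29*(-9/10))*(2193 - 282) = (33 - 261/10)*1911 = (69/10)*1911 = 131859/10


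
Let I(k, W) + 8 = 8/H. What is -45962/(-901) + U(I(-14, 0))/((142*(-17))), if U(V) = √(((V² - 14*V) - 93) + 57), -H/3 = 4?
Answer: 9788899/191913 ≈ 51.007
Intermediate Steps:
H = -12 (H = -3*4 = -12)
I(k, W) = -26/3 (I(k, W) = -8 + 8/(-12) = -8 + 8*(-1/12) = -8 - ⅔ = -26/3)
U(V) = √(-36 + V² - 14*V) (U(V) = √((-93 + V² - 14*V) + 57) = √(-36 + V² - 14*V))
-45962/(-901) + U(I(-14, 0))/((142*(-17))) = -45962/(-901) + √(-36 + (-26/3)² - 14*(-26/3))/((142*(-17))) = -45962*(-1/901) + √(-36 + 676/9 + 364/3)/(-2414) = 45962/901 + √(1444/9)*(-1/2414) = 45962/901 + (38/3)*(-1/2414) = 45962/901 - 19/3621 = 9788899/191913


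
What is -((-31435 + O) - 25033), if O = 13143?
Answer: 43325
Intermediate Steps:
-((-31435 + O) - 25033) = -((-31435 + 13143) - 25033) = -(-18292 - 25033) = -1*(-43325) = 43325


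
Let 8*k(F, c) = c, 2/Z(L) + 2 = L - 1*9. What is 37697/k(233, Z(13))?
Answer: 301576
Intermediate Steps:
Z(L) = 2/(-11 + L) (Z(L) = 2/(-2 + (L - 1*9)) = 2/(-2 + (L - 9)) = 2/(-2 + (-9 + L)) = 2/(-11 + L))
k(F, c) = c/8
37697/k(233, Z(13)) = 37697/(((2/(-11 + 13))/8)) = 37697/(((2/2)/8)) = 37697/(((2*(1/2))/8)) = 37697/(((1/8)*1)) = 37697/(1/8) = 37697*8 = 301576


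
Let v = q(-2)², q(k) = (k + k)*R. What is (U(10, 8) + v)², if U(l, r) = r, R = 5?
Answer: 166464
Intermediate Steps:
q(k) = 10*k (q(k) = (k + k)*5 = (2*k)*5 = 10*k)
v = 400 (v = (10*(-2))² = (-20)² = 400)
(U(10, 8) + v)² = (8 + 400)² = 408² = 166464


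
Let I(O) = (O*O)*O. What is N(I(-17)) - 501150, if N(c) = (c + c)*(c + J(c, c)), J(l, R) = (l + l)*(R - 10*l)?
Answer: 4269211327880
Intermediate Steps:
I(O) = O**3 (I(O) = O**2*O = O**3)
J(l, R) = 2*l*(R - 10*l) (J(l, R) = (2*l)*(R - 10*l) = 2*l*(R - 10*l))
N(c) = 2*c*(c - 18*c**2) (N(c) = (c + c)*(c + 2*c*(c - 10*c)) = (2*c)*(c + 2*c*(-9*c)) = (2*c)*(c - 18*c**2) = 2*c*(c - 18*c**2))
N(I(-17)) - 501150 = ((-17)**3)**2*(2 - 36*(-17)**3) - 501150 = (-4913)**2*(2 - 36*(-4913)) - 501150 = 24137569*(2 + 176868) - 501150 = 24137569*176870 - 501150 = 4269211829030 - 501150 = 4269211327880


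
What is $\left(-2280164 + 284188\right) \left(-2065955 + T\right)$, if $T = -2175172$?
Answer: $8465187704952$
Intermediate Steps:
$\left(-2280164 + 284188\right) \left(-2065955 + T\right) = \left(-2280164 + 284188\right) \left(-2065955 - 2175172\right) = \left(-1995976\right) \left(-4241127\right) = 8465187704952$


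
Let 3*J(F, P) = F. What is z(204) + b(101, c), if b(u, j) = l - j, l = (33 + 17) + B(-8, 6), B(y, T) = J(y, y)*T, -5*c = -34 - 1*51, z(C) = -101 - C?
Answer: -288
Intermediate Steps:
J(F, P) = F/3
c = 17 (c = -(-34 - 1*51)/5 = -(-34 - 51)/5 = -1/5*(-85) = 17)
B(y, T) = T*y/3 (B(y, T) = (y/3)*T = T*y/3)
l = 34 (l = (33 + 17) + (1/3)*6*(-8) = 50 - 16 = 34)
b(u, j) = 34 - j
z(204) + b(101, c) = (-101 - 1*204) + (34 - 1*17) = (-101 - 204) + (34 - 17) = -305 + 17 = -288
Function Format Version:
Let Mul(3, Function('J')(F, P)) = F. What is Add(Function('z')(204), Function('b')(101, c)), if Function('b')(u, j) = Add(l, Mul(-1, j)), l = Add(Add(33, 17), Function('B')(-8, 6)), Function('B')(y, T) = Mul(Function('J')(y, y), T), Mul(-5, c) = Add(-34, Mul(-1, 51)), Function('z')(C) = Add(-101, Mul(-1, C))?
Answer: -288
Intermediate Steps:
Function('J')(F, P) = Mul(Rational(1, 3), F)
c = 17 (c = Mul(Rational(-1, 5), Add(-34, Mul(-1, 51))) = Mul(Rational(-1, 5), Add(-34, -51)) = Mul(Rational(-1, 5), -85) = 17)
Function('B')(y, T) = Mul(Rational(1, 3), T, y) (Function('B')(y, T) = Mul(Mul(Rational(1, 3), y), T) = Mul(Rational(1, 3), T, y))
l = 34 (l = Add(Add(33, 17), Mul(Rational(1, 3), 6, -8)) = Add(50, -16) = 34)
Function('b')(u, j) = Add(34, Mul(-1, j))
Add(Function('z')(204), Function('b')(101, c)) = Add(Add(-101, Mul(-1, 204)), Add(34, Mul(-1, 17))) = Add(Add(-101, -204), Add(34, -17)) = Add(-305, 17) = -288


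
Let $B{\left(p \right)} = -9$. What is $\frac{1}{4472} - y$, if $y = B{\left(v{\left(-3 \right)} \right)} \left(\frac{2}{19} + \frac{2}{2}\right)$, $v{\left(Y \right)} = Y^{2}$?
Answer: $\frac{845227}{84968} \approx 9.9476$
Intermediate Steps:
$y = - \frac{189}{19}$ ($y = - 9 \left(\frac{2}{19} + \frac{2}{2}\right) = - 9 \left(2 \cdot \frac{1}{19} + 2 \cdot \frac{1}{2}\right) = - 9 \left(\frac{2}{19} + 1\right) = \left(-9\right) \frac{21}{19} = - \frac{189}{19} \approx -9.9474$)
$\frac{1}{4472} - y = \frac{1}{4472} - - \frac{189}{19} = \frac{1}{4472} + \frac{189}{19} = \frac{845227}{84968}$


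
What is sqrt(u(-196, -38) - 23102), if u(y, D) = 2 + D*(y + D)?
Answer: 8*I*sqrt(222) ≈ 119.2*I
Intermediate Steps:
u(y, D) = 2 + D*(D + y)
sqrt(u(-196, -38) - 23102) = sqrt((2 + (-38)**2 - 38*(-196)) - 23102) = sqrt((2 + 1444 + 7448) - 23102) = sqrt(8894 - 23102) = sqrt(-14208) = 8*I*sqrt(222)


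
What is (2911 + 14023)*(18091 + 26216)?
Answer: 750294738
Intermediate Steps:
(2911 + 14023)*(18091 + 26216) = 16934*44307 = 750294738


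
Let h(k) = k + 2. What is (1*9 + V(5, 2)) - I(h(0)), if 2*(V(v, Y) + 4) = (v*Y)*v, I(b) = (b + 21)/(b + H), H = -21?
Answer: 593/19 ≈ 31.211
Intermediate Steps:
h(k) = 2 + k
I(b) = (21 + b)/(-21 + b) (I(b) = (b + 21)/(b - 21) = (21 + b)/(-21 + b))
V(v, Y) = -4 + Y*v**2/2 (V(v, Y) = -4 + ((v*Y)*v)/2 = -4 + ((Y*v)*v)/2 = -4 + (Y*v**2)/2 = -4 + Y*v**2/2)
(1*9 + V(5, 2)) - I(h(0)) = (1*9 + (-4 + (1/2)*2*5**2)) - (21 + (2 + 0))/(-21 + (2 + 0)) = (9 + (-4 + (1/2)*2*25)) - (21 + 2)/(-21 + 2) = (9 + (-4 + 25)) - 23/(-19) = (9 + 21) - (-1)*23/19 = 30 - 1*(-23/19) = 30 + 23/19 = 593/19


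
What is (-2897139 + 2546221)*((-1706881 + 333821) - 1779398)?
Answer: 1106254256444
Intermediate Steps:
(-2897139 + 2546221)*((-1706881 + 333821) - 1779398) = -350918*(-1373060 - 1779398) = -350918*(-3152458) = 1106254256444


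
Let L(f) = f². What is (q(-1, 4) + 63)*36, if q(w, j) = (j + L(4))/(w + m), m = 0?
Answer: 1548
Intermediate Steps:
q(w, j) = (16 + j)/w (q(w, j) = (j + 4²)/(w + 0) = (j + 16)/w = (16 + j)/w)
(q(-1, 4) + 63)*36 = ((16 + 4)/(-1) + 63)*36 = (-1*20 + 63)*36 = (-20 + 63)*36 = 43*36 = 1548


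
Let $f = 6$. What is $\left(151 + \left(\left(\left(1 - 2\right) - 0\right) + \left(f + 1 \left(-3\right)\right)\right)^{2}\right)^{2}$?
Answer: $24025$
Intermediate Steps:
$\left(151 + \left(\left(\left(1 - 2\right) - 0\right) + \left(f + 1 \left(-3\right)\right)\right)^{2}\right)^{2} = \left(151 + \left(\left(\left(1 - 2\right) - 0\right) + \left(6 + 1 \left(-3\right)\right)\right)^{2}\right)^{2} = \left(151 + \left(\left(-1 + 0\right) + \left(6 - 3\right)\right)^{2}\right)^{2} = \left(151 + \left(-1 + 3\right)^{2}\right)^{2} = \left(151 + 2^{2}\right)^{2} = \left(151 + 4\right)^{2} = 155^{2} = 24025$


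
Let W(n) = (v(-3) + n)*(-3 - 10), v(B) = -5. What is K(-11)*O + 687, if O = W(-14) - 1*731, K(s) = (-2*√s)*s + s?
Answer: 6011 - 10648*I*√11 ≈ 6011.0 - 35315.0*I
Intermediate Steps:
W(n) = 65 - 13*n (W(n) = (-5 + n)*(-3 - 10) = (-5 + n)*(-13) = 65 - 13*n)
K(s) = s - 2*s^(3/2) (K(s) = -2*s^(3/2) + s = s - 2*s^(3/2))
O = -484 (O = (65 - 13*(-14)) - 1*731 = (65 + 182) - 731 = 247 - 731 = -484)
K(-11)*O + 687 = (-11 - (-22)*I*√11)*(-484) + 687 = (-11 + 22*I*√11)*(-484) + 687 = (5324 - 10648*I*√11) + 687 = 6011 - 10648*I*√11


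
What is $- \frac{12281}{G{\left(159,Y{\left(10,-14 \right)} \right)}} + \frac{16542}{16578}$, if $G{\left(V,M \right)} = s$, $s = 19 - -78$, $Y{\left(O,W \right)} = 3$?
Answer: $- \frac{11221658}{89337} \approx -125.61$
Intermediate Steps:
$s = 97$ ($s = 19 + 78 = 97$)
$G{\left(V,M \right)} = 97$
$- \frac{12281}{G{\left(159,Y{\left(10,-14 \right)} \right)}} + \frac{16542}{16578} = - \frac{12281}{97} + \frac{16542}{16578} = \left(-12281\right) \frac{1}{97} + 16542 \cdot \frac{1}{16578} = - \frac{12281}{97} + \frac{919}{921} = - \frac{11221658}{89337}$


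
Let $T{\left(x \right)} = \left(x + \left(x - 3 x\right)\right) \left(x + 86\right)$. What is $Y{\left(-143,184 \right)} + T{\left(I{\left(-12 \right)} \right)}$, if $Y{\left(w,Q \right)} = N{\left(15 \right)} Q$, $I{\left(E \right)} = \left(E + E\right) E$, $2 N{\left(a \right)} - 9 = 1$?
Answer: $-106792$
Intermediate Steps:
$N{\left(a \right)} = 5$ ($N{\left(a \right)} = \frac{9}{2} + \frac{1}{2} \cdot 1 = \frac{9}{2} + \frac{1}{2} = 5$)
$I{\left(E \right)} = 2 E^{2}$ ($I{\left(E \right)} = 2 E E = 2 E^{2}$)
$Y{\left(w,Q \right)} = 5 Q$
$T{\left(x \right)} = - x \left(86 + x\right)$ ($T{\left(x \right)} = \left(x - 2 x\right) \left(86 + x\right) = - x \left(86 + x\right)$)
$Y{\left(-143,184 \right)} + T{\left(I{\left(-12 \right)} \right)} = 5 \cdot 184 - 2 \left(-12\right)^{2} \left(86 + 2 \left(-12\right)^{2}\right) = 920 - 2 \cdot 144 \left(86 + 2 \cdot 144\right) = 920 - 288 \left(86 + 288\right) = 920 - 288 \cdot 374 = 920 - 107712 = -106792$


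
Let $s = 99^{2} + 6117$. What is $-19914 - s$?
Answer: $-35832$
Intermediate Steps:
$s = 15918$ ($s = 9801 + 6117 = 15918$)
$-19914 - s = -19914 - 15918 = -35832$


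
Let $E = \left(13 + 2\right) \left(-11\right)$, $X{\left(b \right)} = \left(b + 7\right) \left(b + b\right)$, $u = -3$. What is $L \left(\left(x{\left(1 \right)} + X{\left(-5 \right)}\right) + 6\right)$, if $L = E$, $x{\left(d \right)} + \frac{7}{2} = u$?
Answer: $\frac{6765}{2} \approx 3382.5$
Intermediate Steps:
$x{\left(d \right)} = - \frac{13}{2}$ ($x{\left(d \right)} = - \frac{7}{2} - 3 = - \frac{13}{2}$)
$X{\left(b \right)} = 2 b \left(7 + b\right)$ ($X{\left(b \right)} = \left(7 + b\right) 2 b = 2 b \left(7 + b\right)$)
$E = -165$ ($E = 15 \left(-11\right) = -165$)
$L = -165$
$L \left(\left(x{\left(1 \right)} + X{\left(-5 \right)}\right) + 6\right) = - 165 \left(\left(- \frac{13}{2} + 2 \left(-5\right) \left(7 - 5\right)\right) + 6\right) = - 165 \left(\left(- \frac{13}{2} + 2 \left(-5\right) 2\right) + 6\right) = - 165 \left(\left(- \frac{13}{2} - 20\right) + 6\right) = - 165 \left(- \frac{53}{2} + 6\right) = \left(-165\right) \left(- \frac{41}{2}\right) = \frac{6765}{2}$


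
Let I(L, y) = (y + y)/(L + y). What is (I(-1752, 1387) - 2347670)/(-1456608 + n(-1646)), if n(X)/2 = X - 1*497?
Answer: 5869194/3652235 ≈ 1.6070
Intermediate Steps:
n(X) = -994 + 2*X (n(X) = 2*(X - 1*497) = 2*(X - 497) = 2*(-497 + X) = -994 + 2*X)
I(L, y) = 2*y/(L + y) (I(L, y) = (2*y)/(L + y) = 2*y/(L + y))
(I(-1752, 1387) - 2347670)/(-1456608 + n(-1646)) = (2*1387/(-1752 + 1387) - 2347670)/(-1456608 + (-994 + 2*(-1646))) = (2*1387/(-365) - 2347670)/(-1456608 + (-994 - 3292)) = (2*1387*(-1/365) - 2347670)/(-1456608 - 4286) = (-38/5 - 2347670)/(-1460894) = -11738388/5*(-1/1460894) = 5869194/3652235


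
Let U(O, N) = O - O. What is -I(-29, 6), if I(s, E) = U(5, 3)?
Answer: 0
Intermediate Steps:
U(O, N) = 0
I(s, E) = 0
-I(-29, 6) = -1*0 = 0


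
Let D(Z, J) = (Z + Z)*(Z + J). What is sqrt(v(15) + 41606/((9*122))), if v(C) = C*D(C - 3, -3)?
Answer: sqrt(109773343)/183 ≈ 57.253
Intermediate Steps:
D(Z, J) = 2*Z*(J + Z) (D(Z, J) = (2*Z)*(J + Z) = 2*Z*(J + Z))
v(C) = 2*C*(-6 + C)*(-3 + C) (v(C) = C*(2*(C - 3)*(-3 + (C - 3))) = C*(2*(-3 + C)*(-3 + (-3 + C))) = C*(2*(-3 + C)*(-6 + C)) = C*(2*(-6 + C)*(-3 + C)) = 2*C*(-6 + C)*(-3 + C))
sqrt(v(15) + 41606/((9*122))) = sqrt(2*15*(-6 + 15)*(-3 + 15) + 41606/((9*122))) = sqrt(2*15*9*12 + 41606/1098) = sqrt(3240 + 41606*(1/1098)) = sqrt(3240 + 20803/549) = sqrt(1799563/549) = sqrt(109773343)/183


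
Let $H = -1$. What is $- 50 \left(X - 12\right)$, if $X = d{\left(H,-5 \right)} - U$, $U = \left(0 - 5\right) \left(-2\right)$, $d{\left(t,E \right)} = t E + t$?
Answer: $900$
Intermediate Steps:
$d{\left(t,E \right)} = t + E t$ ($d{\left(t,E \right)} = E t + t = t + E t$)
$U = 10$ ($U = \left(-5\right) \left(-2\right) = 10$)
$X = -6$ ($X = - (1 - 5) - 10 = \left(-1\right) \left(-4\right) - 10 = 4 - 10 = -6$)
$- 50 \left(X - 12\right) = - 50 \left(-6 - 12\right) = \left(-50\right) \left(-18\right) = 900$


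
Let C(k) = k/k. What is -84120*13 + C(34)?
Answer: -1093559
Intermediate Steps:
C(k) = 1
-84120*13 + C(34) = -84120*13 + 1 = -1402*780 + 1 = -1093560 + 1 = -1093559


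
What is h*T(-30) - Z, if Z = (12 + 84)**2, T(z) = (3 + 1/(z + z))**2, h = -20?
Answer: -1690921/180 ≈ -9394.0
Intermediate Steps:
T(z) = (3 + 1/(2*z))**2
Z = 9216 (Z = 96**2 = 9216)
h*T(-30) - Z = -5*(1 + 6*(-30))**2/(-30)**2 - 1*9216 = -5*(1 - 180)**2/900 - 9216 = -5*(-179)**2/900 - 9216 = -5*32041/900 - 9216 = -20*32041/3600 - 9216 = -32041/180 - 9216 = -1690921/180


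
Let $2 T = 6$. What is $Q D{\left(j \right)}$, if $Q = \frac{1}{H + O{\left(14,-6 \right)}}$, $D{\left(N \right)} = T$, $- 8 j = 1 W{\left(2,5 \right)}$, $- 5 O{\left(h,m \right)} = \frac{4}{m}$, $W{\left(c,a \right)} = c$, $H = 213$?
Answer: $\frac{45}{3197} \approx 0.014076$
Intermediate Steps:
$O{\left(h,m \right)} = - \frac{4}{5 m}$ ($O{\left(h,m \right)} = - \frac{4 \frac{1}{m}}{5} = - \frac{4}{5 m}$)
$j = - \frac{1}{4}$ ($j = - \frac{1 \cdot 2}{8} = \left(- \frac{1}{8}\right) 2 = - \frac{1}{4} \approx -0.25$)
$T = 3$ ($T = \frac{1}{2} \cdot 6 = 3$)
$D{\left(N \right)} = 3$
$Q = \frac{15}{3197}$ ($Q = \frac{1}{213 - \frac{4}{5 \left(-6\right)}} = \frac{1}{213 - - \frac{2}{15}} = \frac{1}{213 + \frac{2}{15}} = \frac{1}{\frac{3197}{15}} = \frac{15}{3197} \approx 0.0046919$)
$Q D{\left(j \right)} = \frac{15}{3197} \cdot 3 = \frac{45}{3197}$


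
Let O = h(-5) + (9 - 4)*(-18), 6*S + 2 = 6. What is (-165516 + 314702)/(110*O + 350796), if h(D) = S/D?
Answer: 223779/511322 ≈ 0.43765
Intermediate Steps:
S = 2/3 (S = -1/3 + (1/6)*6 = -1/3 + 1 = 2/3 ≈ 0.66667)
h(D) = 2/(3*D)
O = -1352/15 (O = (2/3)/(-5) + (9 - 4)*(-18) = (2/3)*(-1/5) + 5*(-18) = -2/15 - 90 = -1352/15 ≈ -90.133)
(-165516 + 314702)/(110*O + 350796) = (-165516 + 314702)/(110*(-1352/15) + 350796) = 149186/(-29744/3 + 350796) = 149186/(1022644/3) = 149186*(3/1022644) = 223779/511322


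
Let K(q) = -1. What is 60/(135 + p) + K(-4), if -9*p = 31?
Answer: -161/296 ≈ -0.54392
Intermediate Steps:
p = -31/9 (p = -⅑*31 = -31/9 ≈ -3.4444)
60/(135 + p) + K(-4) = 60/(135 - 31/9) - 1 = 60/(1184/9) - 1 = (9/1184)*60 - 1 = 135/296 - 1 = -161/296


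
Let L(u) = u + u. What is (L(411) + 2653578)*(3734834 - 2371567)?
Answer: 3618655924800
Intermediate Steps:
L(u) = 2*u
(L(411) + 2653578)*(3734834 - 2371567) = (2*411 + 2653578)*(3734834 - 2371567) = (822 + 2653578)*1363267 = 2654400*1363267 = 3618655924800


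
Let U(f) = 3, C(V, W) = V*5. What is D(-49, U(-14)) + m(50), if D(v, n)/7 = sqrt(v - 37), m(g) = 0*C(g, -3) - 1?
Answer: -1 + 7*I*sqrt(86) ≈ -1.0 + 64.915*I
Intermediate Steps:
C(V, W) = 5*V
m(g) = -1 (m(g) = 0*(5*g) - 1 = 0 - 1 = -1)
D(v, n) = 7*sqrt(-37 + v) (D(v, n) = 7*sqrt(v - 37) = 7*sqrt(-37 + v))
D(-49, U(-14)) + m(50) = 7*sqrt(-37 - 49) - 1 = 7*sqrt(-86) - 1 = 7*(I*sqrt(86)) - 1 = 7*I*sqrt(86) - 1 = -1 + 7*I*sqrt(86)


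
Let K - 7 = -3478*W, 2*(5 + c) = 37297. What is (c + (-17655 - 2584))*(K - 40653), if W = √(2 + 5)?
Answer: 64850693 + 5549149*√7 ≈ 7.9532e+7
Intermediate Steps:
c = 37287/2 (c = -5 + (½)*37297 = -5 + 37297/2 = 37287/2 ≈ 18644.)
W = √7 ≈ 2.6458
K = 7 - 3478*√7 ≈ -9194.9
(c + (-17655 - 2584))*(K - 40653) = (37287/2 + (-17655 - 2584))*((7 - 3478*√7) - 40653) = (37287/2 - 20239)*(-40646 - 3478*√7) = -3191*(-40646 - 3478*√7)/2 = 64850693 + 5549149*√7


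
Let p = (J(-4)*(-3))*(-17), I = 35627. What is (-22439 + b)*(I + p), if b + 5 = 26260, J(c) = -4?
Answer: 135174168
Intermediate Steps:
b = 26255 (b = -5 + 26260 = 26255)
p = -204 (p = -4*(-3)*(-17) = 12*(-17) = -204)
(-22439 + b)*(I + p) = (-22439 + 26255)*(35627 - 204) = 3816*35423 = 135174168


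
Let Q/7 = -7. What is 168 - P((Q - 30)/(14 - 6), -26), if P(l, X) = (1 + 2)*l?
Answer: 1581/8 ≈ 197.63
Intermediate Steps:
Q = -49 (Q = 7*(-7) = -49)
P(l, X) = 3*l
168 - P((Q - 30)/(14 - 6), -26) = 168 - 3*(-49 - 30)/(14 - 6) = 168 - 3*(-79/8) = 168 - 3*(-79*⅛) = 168 - 3*(-79)/8 = 168 - 1*(-237/8) = 168 + 237/8 = 1581/8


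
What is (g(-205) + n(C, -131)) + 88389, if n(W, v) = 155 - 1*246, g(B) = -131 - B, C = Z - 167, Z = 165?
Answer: 88372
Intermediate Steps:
C = -2 (C = 165 - 167 = -2)
n(W, v) = -91 (n(W, v) = 155 - 246 = -91)
(g(-205) + n(C, -131)) + 88389 = ((-131 - 1*(-205)) - 91) + 88389 = ((-131 + 205) - 91) + 88389 = (74 - 91) + 88389 = -17 + 88389 = 88372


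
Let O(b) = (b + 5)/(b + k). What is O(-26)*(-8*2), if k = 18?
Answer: -42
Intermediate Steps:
O(b) = (5 + b)/(18 + b) (O(b) = (b + 5)/(b + 18) = (5 + b)/(18 + b))
O(-26)*(-8*2) = ((5 - 26)/(18 - 26))*(-8*2) = (-21/(-8))*(-16) = -⅛*(-21)*(-16) = (21/8)*(-16) = -42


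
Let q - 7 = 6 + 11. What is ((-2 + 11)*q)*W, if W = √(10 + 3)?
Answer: 216*√13 ≈ 778.80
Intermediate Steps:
q = 24 (q = 7 + (6 + 11) = 7 + 17 = 24)
W = √13 ≈ 3.6056
((-2 + 11)*q)*W = ((-2 + 11)*24)*√13 = (9*24)*√13 = 216*√13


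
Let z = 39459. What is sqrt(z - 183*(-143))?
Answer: 6*sqrt(1823) ≈ 256.18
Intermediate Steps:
sqrt(z - 183*(-143)) = sqrt(39459 - 183*(-143)) = sqrt(39459 + 26169) = sqrt(65628) = 6*sqrt(1823)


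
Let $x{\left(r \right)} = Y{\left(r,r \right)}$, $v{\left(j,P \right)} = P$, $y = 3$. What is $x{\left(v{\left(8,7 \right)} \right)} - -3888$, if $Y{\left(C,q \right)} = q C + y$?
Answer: $3940$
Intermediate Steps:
$Y{\left(C,q \right)} = 3 + C q$ ($Y{\left(C,q \right)} = q C + 3 = C q + 3 = 3 + C q$)
$x{\left(r \right)} = 3 + r^{2}$ ($x{\left(r \right)} = 3 + r r = 3 + r^{2}$)
$x{\left(v{\left(8,7 \right)} \right)} - -3888 = \left(3 + 7^{2}\right) - -3888 = \left(3 + 49\right) + 3888 = 52 + 3888 = 3940$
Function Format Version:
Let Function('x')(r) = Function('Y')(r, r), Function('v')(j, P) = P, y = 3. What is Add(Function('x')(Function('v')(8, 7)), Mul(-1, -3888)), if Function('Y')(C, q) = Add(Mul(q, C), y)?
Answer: 3940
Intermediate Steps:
Function('Y')(C, q) = Add(3, Mul(C, q)) (Function('Y')(C, q) = Add(Mul(q, C), 3) = Add(Mul(C, q), 3) = Add(3, Mul(C, q)))
Function('x')(r) = Add(3, Pow(r, 2)) (Function('x')(r) = Add(3, Mul(r, r)) = Add(3, Pow(r, 2)))
Add(Function('x')(Function('v')(8, 7)), Mul(-1, -3888)) = Add(Add(3, Pow(7, 2)), Mul(-1, -3888)) = Add(Add(3, 49), 3888) = Add(52, 3888) = 3940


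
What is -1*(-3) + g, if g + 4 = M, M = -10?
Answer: -11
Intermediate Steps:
g = -14 (g = -4 - 10 = -14)
-1*(-3) + g = -1*(-3) - 14 = 3 - 14 = -11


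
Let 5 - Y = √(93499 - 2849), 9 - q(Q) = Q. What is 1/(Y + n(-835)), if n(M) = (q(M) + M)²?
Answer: -43/41627 - 35*√74/83254 ≈ -0.0046494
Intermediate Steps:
q(Q) = 9 - Q
n(M) = 81 (n(M) = ((9 - M) + M)² = 9² = 81)
Y = 5 - 35*√74 (Y = 5 - √(93499 - 2849) = 5 - √90650 = 5 - 35*√74 ≈ -296.08)
1/(Y + n(-835)) = 1/((5 - 35*√74) + 81) = 1/(86 - 35*√74)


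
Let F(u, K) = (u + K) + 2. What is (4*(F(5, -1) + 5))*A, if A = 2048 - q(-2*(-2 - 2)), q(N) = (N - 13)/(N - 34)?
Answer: 1171346/13 ≈ 90104.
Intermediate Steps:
q(N) = (-13 + N)/(-34 + N)
F(u, K) = 2 + K + u (F(u, K) = (K + u) + 2 = 2 + K + u)
A = 53243/26 (A = 2048 - (-13 - 2*(-2 - 2))/(-34 - 2*(-2 - 2)) = 2048 - (-13 - 2*(-4))/(-34 - 2*(-4)) = 2048 - (-13 + 8)/(-34 + 8) = 2048 - (-5)/(-26) = 2048 - (-1)*(-5)/26 = 2048 - 1*5/26 = 2048 - 5/26 = 53243/26 ≈ 2047.8)
(4*(F(5, -1) + 5))*A = (4*((2 - 1 + 5) + 5))*(53243/26) = (4*(6 + 5))*(53243/26) = (4*11)*(53243/26) = 44*(53243/26) = 1171346/13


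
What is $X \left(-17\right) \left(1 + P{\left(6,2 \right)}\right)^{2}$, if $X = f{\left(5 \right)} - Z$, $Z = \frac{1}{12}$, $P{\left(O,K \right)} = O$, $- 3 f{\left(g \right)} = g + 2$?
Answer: $\frac{24157}{12} \approx 2013.1$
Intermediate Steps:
$f{\left(g \right)} = - \frac{2}{3} - \frac{g}{3}$ ($f{\left(g \right)} = - \frac{g + 2}{3} = - \frac{2 + g}{3} = - \frac{2}{3} - \frac{g}{3}$)
$Z = \frac{1}{12} \approx 0.083333$
$X = - \frac{29}{12}$ ($X = \left(- \frac{2}{3} - \frac{5}{3}\right) - \frac{1}{12} = - \frac{7}{3} - \frac{1}{12} = - \frac{29}{12} \approx -2.4167$)
$X \left(-17\right) \left(1 + P{\left(6,2 \right)}\right)^{2} = \left(- \frac{29}{12}\right) \left(-17\right) \left(1 + 6\right)^{2} = \frac{493 \cdot 7^{2}}{12} = \frac{493}{12} \cdot 49 = \frac{24157}{12}$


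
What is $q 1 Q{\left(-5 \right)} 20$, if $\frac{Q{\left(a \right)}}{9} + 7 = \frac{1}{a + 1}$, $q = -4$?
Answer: $5220$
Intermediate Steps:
$Q{\left(a \right)} = -63 + \frac{9}{1 + a}$ ($Q{\left(a \right)} = -63 + \frac{9}{a + 1} = -63 + \frac{9}{1 + a}$)
$q 1 Q{\left(-5 \right)} 20 = \left(-4\right) 1 \frac{9 \left(-6 - -35\right)}{1 - 5} \cdot 20 = - 4 \frac{9 \left(-6 + 35\right)}{-4} \cdot 20 = - 4 \cdot 9 \left(- \frac{1}{4}\right) 29 \cdot 20 = \left(-4\right) \left(- \frac{261}{4}\right) 20 = 261 \cdot 20 = 5220$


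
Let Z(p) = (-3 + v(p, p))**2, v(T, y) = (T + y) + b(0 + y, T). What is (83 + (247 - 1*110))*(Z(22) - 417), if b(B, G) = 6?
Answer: 394240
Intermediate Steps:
v(T, y) = 6 + T + y (v(T, y) = (T + y) + 6 = 6 + T + y)
Z(p) = (3 + 2*p)**2 (Z(p) = (-3 + (6 + p + p))**2 = (-3 + (6 + 2*p))**2 = (3 + 2*p)**2)
(83 + (247 - 1*110))*(Z(22) - 417) = (83 + (247 - 1*110))*((3 + 2*22)**2 - 417) = (83 + (247 - 110))*((3 + 44)**2 - 417) = (83 + 137)*(47**2 - 417) = 220*(2209 - 417) = 220*1792 = 394240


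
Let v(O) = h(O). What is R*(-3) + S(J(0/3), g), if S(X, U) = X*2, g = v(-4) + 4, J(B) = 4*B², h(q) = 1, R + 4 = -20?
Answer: 72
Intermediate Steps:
R = -24 (R = -4 - 20 = -24)
v(O) = 1
g = 5 (g = 1 + 4 = 5)
S(X, U) = 2*X
R*(-3) + S(J(0/3), g) = -24*(-3) + 2*(4*(0/3)²) = 72 + 2*(4*(0*(⅓))²) = 72 + 2*(4*0²) = 72 + 2*(4*0) = 72 + 2*0 = 72 + 0 = 72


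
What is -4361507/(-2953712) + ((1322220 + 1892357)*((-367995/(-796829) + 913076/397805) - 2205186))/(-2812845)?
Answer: 6637007181013738856163429622559/2633596993233760878970800 ≈ 2.5201e+6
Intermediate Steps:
-4361507/(-2953712) + ((1322220 + 1892357)*((-367995/(-796829) + 913076/397805) - 2205186))/(-2812845) = -4361507*(-1/2953712) + (3214577*((-367995*(-1/796829) + 913076*(1/397805)) - 2205186))*(-1/2812845) = 4361507/2953712 + (3214577*((367995/796829 + 913076/397805) - 2205186))*(-1/2812845) = 4361507/2953712 + (3214577*(873955686979/316982560345 - 2205186))*(-1/2812845) = 4361507/2953712 + (3214577*(-699004630361262191/316982560345))*(-1/2812845) = 4361507/2953712 - 2247004207652815130158207/316982560345*(-1/2812845) = 4361507/2953712 + 2247004207652815130158207/891622809953631525 = 6637007181013738856163429622559/2633596993233760878970800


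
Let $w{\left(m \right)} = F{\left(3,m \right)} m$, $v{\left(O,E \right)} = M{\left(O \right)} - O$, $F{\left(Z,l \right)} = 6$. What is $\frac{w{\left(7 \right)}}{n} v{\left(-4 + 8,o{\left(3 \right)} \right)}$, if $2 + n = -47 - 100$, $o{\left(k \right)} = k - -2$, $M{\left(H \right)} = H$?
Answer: $0$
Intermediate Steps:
$o{\left(k \right)} = 2 + k$ ($o{\left(k \right)} = k + 2 = 2 + k$)
$v{\left(O,E \right)} = 0$ ($v{\left(O,E \right)} = O - O = 0$)
$w{\left(m \right)} = 6 m$
$n = -149$ ($n = -2 - 147 = -149$)
$\frac{w{\left(7 \right)}}{n} v{\left(-4 + 8,o{\left(3 \right)} \right)} = \frac{6 \cdot 7}{-149} \cdot 0 = 42 \left(- \frac{1}{149}\right) 0 = \left(- \frac{42}{149}\right) 0 = 0$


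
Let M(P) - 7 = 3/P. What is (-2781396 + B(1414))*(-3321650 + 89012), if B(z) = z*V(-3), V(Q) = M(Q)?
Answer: 8963820701856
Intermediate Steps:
M(P) = 7 + 3/P
V(Q) = 7 + 3/Q
B(z) = 6*z (B(z) = z*(7 + 3/(-3)) = z*(7 + 3*(-⅓)) = z*(7 - 1) = z*6 = 6*z)
(-2781396 + B(1414))*(-3321650 + 89012) = (-2781396 + 6*1414)*(-3321650 + 89012) = (-2781396 + 8484)*(-3232638) = -2772912*(-3232638) = 8963820701856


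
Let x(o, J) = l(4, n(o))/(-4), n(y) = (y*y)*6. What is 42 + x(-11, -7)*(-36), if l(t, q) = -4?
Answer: 6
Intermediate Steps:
n(y) = 6*y² (n(y) = y²*6 = 6*y²)
x(o, J) = 1 (x(o, J) = -4/(-4) = -4*(-¼) = 1)
42 + x(-11, -7)*(-36) = 42 + 1*(-36) = 42 - 36 = 6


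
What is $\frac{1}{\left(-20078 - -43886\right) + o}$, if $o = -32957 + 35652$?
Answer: $\frac{1}{26503} \approx 3.7732 \cdot 10^{-5}$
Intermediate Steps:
$o = 2695$
$\frac{1}{\left(-20078 - -43886\right) + o} = \frac{1}{\left(-20078 - -43886\right) + 2695} = \frac{1}{\left(-20078 + 43886\right) + 2695} = \frac{1}{23808 + 2695} = \frac{1}{26503}$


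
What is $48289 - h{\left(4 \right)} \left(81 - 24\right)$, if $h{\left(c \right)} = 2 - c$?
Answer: $48403$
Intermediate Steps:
$48289 - h{\left(4 \right)} \left(81 - 24\right) = 48289 - \left(2 - 4\right) \left(81 - 24\right) = 48289 - \left(2 - 4\right) 57 = 48289 - \left(-2\right) 57 = 48289 - -114 = 48289 + 114 = 48403$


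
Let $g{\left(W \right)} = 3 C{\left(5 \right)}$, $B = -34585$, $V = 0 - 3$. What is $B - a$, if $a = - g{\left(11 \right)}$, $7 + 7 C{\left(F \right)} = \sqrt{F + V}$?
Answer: $-34588 + \frac{3 \sqrt{2}}{7} \approx -34587.0$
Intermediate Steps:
$V = -3$
$C{\left(F \right)} = -1 + \frac{\sqrt{-3 + F}}{7}$ ($C{\left(F \right)} = -1 + \frac{\sqrt{F - 3}}{7} = -1 + \frac{\sqrt{-3 + F}}{7}$)
$g{\left(W \right)} = -3 + \frac{3 \sqrt{2}}{7}$ ($g{\left(W \right)} = 3 \left(-1 + \frac{\sqrt{-3 + 5}}{7}\right) = 3 \left(-1 + \frac{\sqrt{2}}{7}\right) = -3 + \frac{3 \sqrt{2}}{7}$)
$a = 3 - \frac{3 \sqrt{2}}{7}$ ($a = - (-3 + \frac{3 \sqrt{2}}{7}) = 3 - \frac{3 \sqrt{2}}{7} \approx 2.3939$)
$B - a = -34585 - \left(3 - \frac{3 \sqrt{2}}{7}\right) = -34588 + \frac{3 \sqrt{2}}{7}$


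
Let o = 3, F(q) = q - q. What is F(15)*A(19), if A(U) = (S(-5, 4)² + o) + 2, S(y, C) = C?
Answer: 0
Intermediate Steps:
F(q) = 0
A(U) = 21 (A(U) = (4² + 3) + 2 = (16 + 3) + 2 = 19 + 2 = 21)
F(15)*A(19) = 0*21 = 0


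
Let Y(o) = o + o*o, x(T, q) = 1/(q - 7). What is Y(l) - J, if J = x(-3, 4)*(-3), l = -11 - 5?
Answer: 239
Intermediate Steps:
l = -16
x(T, q) = 1/(-7 + q)
J = 1 (J = -3/(-7 + 4) = -3/(-3) = -1/3*(-3) = 1)
Y(o) = o + o**2
Y(l) - J = -16*(1 - 16) - 1*1 = -16*(-15) - 1 = 240 - 1 = 239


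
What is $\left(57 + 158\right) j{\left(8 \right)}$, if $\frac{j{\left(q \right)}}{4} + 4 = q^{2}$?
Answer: $51600$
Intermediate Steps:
$j{\left(q \right)} = -16 + 4 q^{2}$
$\left(57 + 158\right) j{\left(8 \right)} = \left(57 + 158\right) \left(-16 + 4 \cdot 8^{2}\right) = 215 \left(-16 + 4 \cdot 64\right) = 215 \left(-16 + 256\right) = 215 \cdot 240 = 51600$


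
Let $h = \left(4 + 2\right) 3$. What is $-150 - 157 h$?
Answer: $-2976$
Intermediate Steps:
$h = 18$ ($h = 6 \cdot 3 = 18$)
$-150 - 157 h = -150 - 2826 = -2976$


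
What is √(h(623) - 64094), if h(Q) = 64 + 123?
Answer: I*√63907 ≈ 252.8*I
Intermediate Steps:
h(Q) = 187
√(h(623) - 64094) = √(187 - 64094) = √(-63907) = I*√63907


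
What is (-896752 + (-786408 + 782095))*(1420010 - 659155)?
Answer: -685579810575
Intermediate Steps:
(-896752 + (-786408 + 782095))*(1420010 - 659155) = (-896752 - 4313)*760855 = -901065*760855 = -685579810575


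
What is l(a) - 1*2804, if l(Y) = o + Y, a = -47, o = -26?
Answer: -2877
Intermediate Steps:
l(Y) = -26 + Y
l(a) - 1*2804 = (-26 - 47) - 1*2804 = -73 - 2804 = -2877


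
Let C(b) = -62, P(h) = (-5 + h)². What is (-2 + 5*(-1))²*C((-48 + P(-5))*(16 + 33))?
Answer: -3038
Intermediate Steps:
(-2 + 5*(-1))²*C((-48 + P(-5))*(16 + 33)) = (-2 + 5*(-1))²*(-62) = (-2 - 5)²*(-62) = (-7)²*(-62) = 49*(-62) = -3038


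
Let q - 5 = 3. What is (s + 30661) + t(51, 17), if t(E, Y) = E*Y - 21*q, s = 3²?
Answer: 31369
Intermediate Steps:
s = 9
q = 8 (q = 5 + 3 = 8)
t(E, Y) = -168 + E*Y (t(E, Y) = E*Y - 21*8 = E*Y - 168 = -168 + E*Y)
(s + 30661) + t(51, 17) = (9 + 30661) + (-168 + 51*17) = 30670 + (-168 + 867) = 30670 + 699 = 31369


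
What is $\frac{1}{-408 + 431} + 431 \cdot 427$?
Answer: $\frac{4232852}{23} \approx 1.8404 \cdot 10^{5}$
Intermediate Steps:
$\frac{1}{-408 + 431} + 431 \cdot 427 = \frac{1}{23} + 184037 = \frac{4232852}{23}$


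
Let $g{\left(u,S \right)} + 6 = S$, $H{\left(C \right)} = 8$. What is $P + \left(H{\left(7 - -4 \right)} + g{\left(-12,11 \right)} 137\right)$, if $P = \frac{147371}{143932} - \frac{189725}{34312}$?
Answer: $\frac{850048820091}{1234648696} \approx 688.49$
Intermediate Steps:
$g{\left(u,S \right)} = -6 + S$
$P = - \frac{5562726237}{1234648696}$ ($P = 147371 \cdot \frac{1}{143932} - \frac{189725}{34312} = \frac{147371}{143932} - \frac{189725}{34312} = - \frac{5562726237}{1234648696} \approx -4.5055$)
$P + \left(H{\left(7 - -4 \right)} + g{\left(-12,11 \right)} 137\right) = - \frac{5562726237}{1234648696} + \left(8 + \left(-6 + 11\right) 137\right) = - \frac{5562726237}{1234648696} + \left(8 + 5 \cdot 137\right) = - \frac{5562726237}{1234648696} + \left(8 + 685\right) = - \frac{5562726237}{1234648696} + 693 = \frac{850048820091}{1234648696}$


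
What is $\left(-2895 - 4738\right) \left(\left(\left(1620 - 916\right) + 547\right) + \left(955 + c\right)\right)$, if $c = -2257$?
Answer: $389283$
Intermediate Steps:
$\left(-2895 - 4738\right) \left(\left(\left(1620 - 916\right) + 547\right) + \left(955 + c\right)\right) = \left(-2895 - 4738\right) \left(\left(\left(1620 - 916\right) + 547\right) + \left(955 - 2257\right)\right) = - 7633 \left(\left(704 + 547\right) - 1302\right) = - 7633 \left(1251 - 1302\right) = \left(-7633\right) \left(-51\right) = 389283$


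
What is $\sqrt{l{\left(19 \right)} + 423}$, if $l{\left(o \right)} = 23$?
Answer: $\sqrt{446} \approx 21.119$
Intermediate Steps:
$\sqrt{l{\left(19 \right)} + 423} = \sqrt{23 + 423} = \sqrt{446}$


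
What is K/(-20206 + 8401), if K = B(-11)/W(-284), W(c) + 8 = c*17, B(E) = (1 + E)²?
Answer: 5/2854449 ≈ 1.7517e-6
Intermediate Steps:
W(c) = -8 + 17*c (W(c) = -8 + c*17 = -8 + 17*c)
K = -25/1209 (K = (1 - 11)²/(-8 + 17*(-284)) = (-10)²/(-8 - 4828) = 100/(-4836) = 100*(-1/4836) = -25/1209 ≈ -0.020678)
K/(-20206 + 8401) = -25/(1209*(-20206 + 8401)) = -25/1209/(-11805) = -25/1209*(-1/11805) = 5/2854449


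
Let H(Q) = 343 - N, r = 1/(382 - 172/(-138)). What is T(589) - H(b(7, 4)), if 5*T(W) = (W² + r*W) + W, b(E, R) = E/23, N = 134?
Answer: 9161961101/132220 ≈ 69293.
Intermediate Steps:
b(E, R) = E/23 (b(E, R) = E*(1/23) = E/23)
r = 69/26444 (r = 1/(382 - 172*(-1/138)) = 1/(382 + 86/69) = 1/(26444/69) = 69/26444 ≈ 0.0026093)
H(Q) = 209 (H(Q) = 343 - 1*134 = 343 - 134 = 209)
T(W) = W²/5 + 26513*W/132220 (T(W) = ((W² + 69*W/26444) + W)/5 = (W² + 26513*W/26444)/5 = W²/5 + 26513*W/132220)
T(589) - H(b(7, 4)) = (1/132220)*589*(26513 + 26444*589) - 1*209 = (1/132220)*589*(26513 + 15575516) - 209 = (1/132220)*589*15602029 - 209 = 9189595081/132220 - 209 = 9161961101/132220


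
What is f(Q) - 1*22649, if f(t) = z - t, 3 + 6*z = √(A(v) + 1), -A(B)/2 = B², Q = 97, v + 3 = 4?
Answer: -45493/2 + I/6 ≈ -22747.0 + 0.16667*I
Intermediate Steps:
v = 1 (v = -3 + 4 = 1)
A(B) = -2*B²
z = -½ + I/6 (z = -½ + √(-2*1² + 1)/6 = -½ + √(-2*1 + 1)/6 = -½ + √(-2 + 1)/6 = -½ + √(-1)/6 = -½ + I/6 ≈ -0.5 + 0.16667*I)
f(t) = -½ - t + I/6 (f(t) = (-½ + I/6) - t = -½ - t + I/6)
f(Q) - 1*22649 = (-½ - 1*97 + I/6) - 1*22649 = (-½ - 97 + I/6) - 22649 = (-195/2 + I/6) - 22649 = -45493/2 + I/6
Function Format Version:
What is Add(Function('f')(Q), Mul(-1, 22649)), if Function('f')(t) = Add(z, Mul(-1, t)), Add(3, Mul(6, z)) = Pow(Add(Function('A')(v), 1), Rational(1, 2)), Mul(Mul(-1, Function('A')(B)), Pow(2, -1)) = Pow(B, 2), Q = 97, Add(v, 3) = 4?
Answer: Add(Rational(-45493, 2), Mul(Rational(1, 6), I)) ≈ Add(-22747., Mul(0.16667, I))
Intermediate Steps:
v = 1 (v = Add(-3, 4) = 1)
Function('A')(B) = Mul(-2, Pow(B, 2))
z = Add(Rational(-1, 2), Mul(Rational(1, 6), I)) (z = Add(Rational(-1, 2), Mul(Rational(1, 6), Pow(Add(Mul(-2, Pow(1, 2)), 1), Rational(1, 2)))) = Add(Rational(-1, 2), Mul(Rational(1, 6), Pow(Add(Mul(-2, 1), 1), Rational(1, 2)))) = Add(Rational(-1, 2), Mul(Rational(1, 6), Pow(Add(-2, 1), Rational(1, 2)))) = Add(Rational(-1, 2), Mul(Rational(1, 6), Pow(-1, Rational(1, 2)))) = Add(Rational(-1, 2), Mul(Rational(1, 6), I)) ≈ Add(-0.50000, Mul(0.16667, I)))
Function('f')(t) = Add(Rational(-1, 2), Mul(-1, t), Mul(Rational(1, 6), I)) (Function('f')(t) = Add(Add(Rational(-1, 2), Mul(Rational(1, 6), I)), Mul(-1, t)) = Add(Rational(-1, 2), Mul(-1, t), Mul(Rational(1, 6), I)))
Add(Function('f')(Q), Mul(-1, 22649)) = Add(Add(Rational(-1, 2), Mul(-1, 97), Mul(Rational(1, 6), I)), Mul(-1, 22649)) = Add(Add(Rational(-1, 2), -97, Mul(Rational(1, 6), I)), -22649) = Add(Add(Rational(-195, 2), Mul(Rational(1, 6), I)), -22649) = Add(Rational(-45493, 2), Mul(Rational(1, 6), I))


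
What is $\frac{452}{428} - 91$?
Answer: $- \frac{9624}{107} \approx -89.944$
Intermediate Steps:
$\frac{452}{428} - 91 = 452 \cdot \frac{1}{428} - 91 = \frac{113}{107} - 91 = - \frac{9624}{107}$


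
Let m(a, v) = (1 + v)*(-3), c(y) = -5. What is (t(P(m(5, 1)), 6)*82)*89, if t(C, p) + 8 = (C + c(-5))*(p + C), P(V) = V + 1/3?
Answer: -758992/9 ≈ -84333.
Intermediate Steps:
m(a, v) = -3 - 3*v
P(V) = ⅓ + V (P(V) = V + 1*(⅓) = V + ⅓ = ⅓ + V)
t(C, p) = -8 + (-5 + C)*(C + p) (t(C, p) = -8 + (C - 5)*(p + C) = -8 + (-5 + C)*(C + p))
(t(P(m(5, 1)), 6)*82)*89 = ((-8 + (⅓ + (-3 - 3*1))² - 5*(⅓ + (-3 - 3*1)) - 5*6 + (⅓ + (-3 - 3*1))*6)*82)*89 = ((-8 + (⅓ + (-3 - 3))² - 5*(⅓ + (-3 - 3)) - 30 + (⅓ + (-3 - 3))*6)*82)*89 = ((-8 + (⅓ - 6)² - 5*(⅓ - 6) - 30 + (⅓ - 6)*6)*82)*89 = ((-8 + (-17/3)² - 5*(-17/3) - 30 - 17/3*6)*82)*89 = ((-8 + 289/9 + 85/3 - 30 - 34)*82)*89 = -104/9*82*89 = -8528/9*89 = -758992/9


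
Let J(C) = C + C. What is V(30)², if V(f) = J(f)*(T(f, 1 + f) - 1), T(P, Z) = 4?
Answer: 32400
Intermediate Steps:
J(C) = 2*C
V(f) = 6*f (V(f) = (2*f)*(4 - 1) = (2*f)*3 = 6*f)
V(30)² = (6*30)² = 180² = 32400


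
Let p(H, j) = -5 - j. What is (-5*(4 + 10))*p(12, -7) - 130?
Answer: -270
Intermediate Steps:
(-5*(4 + 10))*p(12, -7) - 130 = (-5*(4 + 10))*(-5 - 1*(-7)) - 130 = (-5*14)*(-5 + 7) - 130 = -70*2 - 130 = -140 - 130 = -270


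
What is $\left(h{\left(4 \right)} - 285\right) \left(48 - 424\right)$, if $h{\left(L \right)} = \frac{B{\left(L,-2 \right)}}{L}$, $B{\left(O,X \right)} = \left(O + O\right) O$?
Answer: $104152$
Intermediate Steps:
$B{\left(O,X \right)} = 2 O^{2}$ ($B{\left(O,X \right)} = 2 O O = 2 O^{2}$)
$h{\left(L \right)} = 2 L$ ($h{\left(L \right)} = \frac{2 L^{2}}{L} = 2 L$)
$\left(h{\left(4 \right)} - 285\right) \left(48 - 424\right) = \left(2 \cdot 4 - 285\right) \left(48 - 424\right) = \left(8 - 285\right) \left(-376\right) = \left(-277\right) \left(-376\right) = 104152$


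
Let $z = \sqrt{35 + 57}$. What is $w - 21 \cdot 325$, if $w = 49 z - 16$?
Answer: $-6841 + 98 \sqrt{23} \approx -6371.0$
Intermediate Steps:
$z = 2 \sqrt{23}$ ($z = \sqrt{92} = 2 \sqrt{23} \approx 9.5917$)
$w = -16 + 98 \sqrt{23}$ ($w = 49 \cdot 2 \sqrt{23} - 16 = 98 \sqrt{23} - 16 = -16 + 98 \sqrt{23} \approx 453.99$)
$w - 21 \cdot 325 = \left(-16 + 98 \sqrt{23}\right) - 21 \cdot 325 = \left(-16 + 98 \sqrt{23}\right) - 6825 = -6841 + 98 \sqrt{23}$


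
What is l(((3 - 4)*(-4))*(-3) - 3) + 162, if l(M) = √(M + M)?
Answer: 162 + I*√30 ≈ 162.0 + 5.4772*I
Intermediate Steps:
l(M) = √2*√M (l(M) = √(2*M) = √2*√M)
l(((3 - 4)*(-4))*(-3) - 3) + 162 = √2*√(((3 - 4)*(-4))*(-3) - 3) + 162 = √2*√(-1*(-4)*(-3) - 3) + 162 = √2*√(4*(-3) - 3) + 162 = √2*√(-12 - 3) + 162 = √2*√(-15) + 162 = √2*(I*√15) + 162 = I*√30 + 162 = 162 + I*√30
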